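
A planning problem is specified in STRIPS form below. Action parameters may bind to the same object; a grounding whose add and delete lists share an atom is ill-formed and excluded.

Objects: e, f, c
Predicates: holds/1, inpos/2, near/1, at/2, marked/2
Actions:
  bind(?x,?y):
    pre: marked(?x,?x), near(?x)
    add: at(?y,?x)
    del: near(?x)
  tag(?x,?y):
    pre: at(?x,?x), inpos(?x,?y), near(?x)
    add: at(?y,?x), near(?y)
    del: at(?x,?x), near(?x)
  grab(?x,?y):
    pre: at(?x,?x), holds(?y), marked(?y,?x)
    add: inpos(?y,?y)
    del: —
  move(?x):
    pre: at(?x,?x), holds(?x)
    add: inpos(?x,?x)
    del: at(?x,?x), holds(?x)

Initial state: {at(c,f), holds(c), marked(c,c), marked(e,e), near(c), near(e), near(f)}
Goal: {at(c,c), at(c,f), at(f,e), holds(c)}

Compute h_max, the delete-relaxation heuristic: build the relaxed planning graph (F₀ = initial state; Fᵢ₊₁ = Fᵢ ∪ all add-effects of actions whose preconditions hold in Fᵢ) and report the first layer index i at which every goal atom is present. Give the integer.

F0 = init (7 atoms)
F1 = F0 ∪ {at(c,c), at(c,e), at(e,c), at(e,e), at(f,c), at(f,e)}  (13 atoms)
goal ⊆ F1  ⇒  h_max = 1

1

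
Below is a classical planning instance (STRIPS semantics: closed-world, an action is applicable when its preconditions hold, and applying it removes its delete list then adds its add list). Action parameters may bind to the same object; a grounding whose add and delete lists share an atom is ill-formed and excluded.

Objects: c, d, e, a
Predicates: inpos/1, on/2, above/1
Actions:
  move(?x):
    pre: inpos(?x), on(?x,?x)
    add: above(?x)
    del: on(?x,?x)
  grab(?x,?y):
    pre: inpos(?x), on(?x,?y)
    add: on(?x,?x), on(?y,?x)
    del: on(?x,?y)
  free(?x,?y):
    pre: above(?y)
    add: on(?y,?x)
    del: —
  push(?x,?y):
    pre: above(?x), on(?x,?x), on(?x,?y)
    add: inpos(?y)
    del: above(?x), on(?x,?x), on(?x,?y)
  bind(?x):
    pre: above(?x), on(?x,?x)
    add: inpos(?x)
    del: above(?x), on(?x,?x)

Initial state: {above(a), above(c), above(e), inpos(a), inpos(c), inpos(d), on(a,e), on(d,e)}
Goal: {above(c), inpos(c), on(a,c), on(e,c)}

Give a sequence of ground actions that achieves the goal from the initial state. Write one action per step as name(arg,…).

free(c,e); free(c,a)

1. free(c,e)  →  {above(a), above(c), above(e), inpos(a), inpos(c), inpos(d), on(a,e), on(d,e), on(e,c)}
2. free(c,a)  →  {above(a), above(c), above(e), inpos(a), inpos(c), inpos(d), on(a,c), on(a,e), on(d,e), on(e,c)}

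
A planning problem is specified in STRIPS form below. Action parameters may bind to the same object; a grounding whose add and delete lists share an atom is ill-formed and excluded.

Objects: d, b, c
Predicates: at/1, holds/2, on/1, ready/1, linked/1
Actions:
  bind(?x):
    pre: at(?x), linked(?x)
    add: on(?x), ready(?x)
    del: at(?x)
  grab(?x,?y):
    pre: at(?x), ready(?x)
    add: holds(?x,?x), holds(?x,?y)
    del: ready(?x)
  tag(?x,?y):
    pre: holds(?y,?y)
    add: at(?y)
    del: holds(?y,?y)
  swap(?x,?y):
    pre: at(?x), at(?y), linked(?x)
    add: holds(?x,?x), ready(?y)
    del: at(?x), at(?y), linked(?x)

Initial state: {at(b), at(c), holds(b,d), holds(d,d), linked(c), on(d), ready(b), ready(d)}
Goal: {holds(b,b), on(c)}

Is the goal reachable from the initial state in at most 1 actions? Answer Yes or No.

No

1. bind(c)  →  {at(b), holds(b,d), holds(d,d), linked(c), on(c), on(d), ready(b), ready(c), ready(d)}
2. grab(b,d)  →  {at(b), holds(b,b), holds(b,d), holds(d,d), linked(c), on(c), on(d), ready(c), ready(d)}
optimal plan length = 2; 2 > 1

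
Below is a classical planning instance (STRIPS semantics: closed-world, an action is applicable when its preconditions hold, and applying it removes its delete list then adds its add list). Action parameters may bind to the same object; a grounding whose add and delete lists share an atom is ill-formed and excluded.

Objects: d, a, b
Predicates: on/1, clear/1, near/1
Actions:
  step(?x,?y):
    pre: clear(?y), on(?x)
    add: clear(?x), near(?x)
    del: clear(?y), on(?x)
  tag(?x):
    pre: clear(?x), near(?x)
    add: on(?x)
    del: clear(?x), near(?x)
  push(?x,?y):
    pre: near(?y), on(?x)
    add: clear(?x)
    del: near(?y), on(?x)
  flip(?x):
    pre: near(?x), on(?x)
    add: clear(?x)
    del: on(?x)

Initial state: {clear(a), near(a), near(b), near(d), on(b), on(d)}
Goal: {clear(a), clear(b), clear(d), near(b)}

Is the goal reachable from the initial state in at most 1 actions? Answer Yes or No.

No

1. push(d,d)  →  {clear(a), clear(d), near(a), near(b), on(b)}
2. push(b,a)  →  {clear(a), clear(b), clear(d), near(b)}
optimal plan length = 2; 2 > 1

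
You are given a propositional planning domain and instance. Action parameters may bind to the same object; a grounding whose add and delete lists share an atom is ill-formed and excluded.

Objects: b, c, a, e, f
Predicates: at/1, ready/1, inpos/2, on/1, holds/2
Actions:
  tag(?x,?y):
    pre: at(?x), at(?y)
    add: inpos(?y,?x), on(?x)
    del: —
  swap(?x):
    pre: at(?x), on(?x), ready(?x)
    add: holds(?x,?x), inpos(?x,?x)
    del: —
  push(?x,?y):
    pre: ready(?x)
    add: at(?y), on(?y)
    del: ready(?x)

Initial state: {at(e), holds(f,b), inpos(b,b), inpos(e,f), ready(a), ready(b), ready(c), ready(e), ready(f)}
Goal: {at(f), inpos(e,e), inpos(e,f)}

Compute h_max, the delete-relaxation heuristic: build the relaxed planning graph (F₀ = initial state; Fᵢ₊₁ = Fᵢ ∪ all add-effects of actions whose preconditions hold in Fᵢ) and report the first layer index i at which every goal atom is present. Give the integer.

1

F0 = init (9 atoms)
F1 = F0 ∪ {at(a), at(b), at(c), at(f), inpos(e,e), on(a), on(b), on(c), on(e), on(f)}  (19 atoms)
goal ⊆ F1  ⇒  h_max = 1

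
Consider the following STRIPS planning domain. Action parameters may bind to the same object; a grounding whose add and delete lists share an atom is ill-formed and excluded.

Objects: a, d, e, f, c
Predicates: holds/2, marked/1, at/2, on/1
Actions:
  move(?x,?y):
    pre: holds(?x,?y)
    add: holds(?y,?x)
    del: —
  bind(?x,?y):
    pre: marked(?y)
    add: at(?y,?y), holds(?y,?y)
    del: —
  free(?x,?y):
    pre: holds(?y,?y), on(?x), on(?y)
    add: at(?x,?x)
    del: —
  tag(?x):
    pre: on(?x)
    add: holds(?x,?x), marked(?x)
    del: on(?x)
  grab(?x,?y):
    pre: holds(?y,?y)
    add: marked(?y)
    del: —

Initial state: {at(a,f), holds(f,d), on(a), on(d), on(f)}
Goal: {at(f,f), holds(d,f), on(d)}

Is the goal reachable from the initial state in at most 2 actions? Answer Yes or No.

No

1. move(f,d)  →  {at(a,f), holds(d,f), holds(f,d), on(a), on(d), on(f)}
2. tag(f)  →  {at(a,f), holds(d,f), holds(f,d), holds(f,f), marked(f), on(a), on(d)}
3. bind(a,f)  →  {at(a,f), at(f,f), holds(d,f), holds(f,d), holds(f,f), marked(f), on(a), on(d)}
optimal plan length = 3; 3 > 2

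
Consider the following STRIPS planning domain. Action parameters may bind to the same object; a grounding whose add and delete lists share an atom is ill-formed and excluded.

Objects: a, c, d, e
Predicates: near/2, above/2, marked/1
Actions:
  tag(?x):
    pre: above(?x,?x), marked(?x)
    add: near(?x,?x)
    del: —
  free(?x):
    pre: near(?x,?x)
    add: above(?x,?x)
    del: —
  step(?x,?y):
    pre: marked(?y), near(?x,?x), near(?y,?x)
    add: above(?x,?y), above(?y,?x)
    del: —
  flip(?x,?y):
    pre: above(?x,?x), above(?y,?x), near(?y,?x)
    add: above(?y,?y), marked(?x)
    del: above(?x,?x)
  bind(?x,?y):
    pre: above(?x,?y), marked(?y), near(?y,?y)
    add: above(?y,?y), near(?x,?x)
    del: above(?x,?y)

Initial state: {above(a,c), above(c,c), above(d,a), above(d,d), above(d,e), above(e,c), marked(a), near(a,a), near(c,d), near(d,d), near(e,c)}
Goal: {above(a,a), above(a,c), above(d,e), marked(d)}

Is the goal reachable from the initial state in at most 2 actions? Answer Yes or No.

1. free(a)  →  {above(a,a), above(a,c), above(c,c), above(d,a), above(d,d), above(d,e), above(e,c), marked(a), near(a,a), near(c,d), near(d,d), near(e,c)}
2. flip(c,e)  →  {above(a,a), above(a,c), above(d,a), above(d,d), above(d,e), above(e,c), above(e,e), marked(a), marked(c), near(a,a), near(c,d), near(d,d), near(e,c)}
3. step(d,c)  →  {above(a,a), above(a,c), above(c,d), above(d,a), above(d,c), above(d,d), above(d,e), above(e,c), above(e,e), marked(a), marked(c), near(a,a), near(c,d), near(d,d), near(e,c)}
4. flip(d,c)  →  {above(a,a), above(a,c), above(c,c), above(c,d), above(d,a), above(d,c), above(d,e), above(e,c), above(e,e), marked(a), marked(c), marked(d), near(a,a), near(c,d), near(d,d), near(e,c)}
optimal plan length = 4; 4 > 2

No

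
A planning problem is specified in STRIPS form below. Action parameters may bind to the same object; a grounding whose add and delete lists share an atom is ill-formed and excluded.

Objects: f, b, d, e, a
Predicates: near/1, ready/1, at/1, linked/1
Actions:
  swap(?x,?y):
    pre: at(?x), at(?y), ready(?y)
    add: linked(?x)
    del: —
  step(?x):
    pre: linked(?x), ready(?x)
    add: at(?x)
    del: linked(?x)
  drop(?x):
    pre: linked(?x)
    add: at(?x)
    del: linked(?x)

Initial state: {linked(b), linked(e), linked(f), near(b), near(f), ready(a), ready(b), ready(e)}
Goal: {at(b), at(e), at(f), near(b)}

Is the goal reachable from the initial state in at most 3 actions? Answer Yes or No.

1. step(b)  →  {at(b), linked(e), linked(f), near(b), near(f), ready(a), ready(b), ready(e)}
2. step(e)  →  {at(b), at(e), linked(f), near(b), near(f), ready(a), ready(b), ready(e)}
3. drop(f)  →  {at(b), at(e), at(f), near(b), near(f), ready(a), ready(b), ready(e)}
optimal plan length = 3; 3 ≤ 3

Yes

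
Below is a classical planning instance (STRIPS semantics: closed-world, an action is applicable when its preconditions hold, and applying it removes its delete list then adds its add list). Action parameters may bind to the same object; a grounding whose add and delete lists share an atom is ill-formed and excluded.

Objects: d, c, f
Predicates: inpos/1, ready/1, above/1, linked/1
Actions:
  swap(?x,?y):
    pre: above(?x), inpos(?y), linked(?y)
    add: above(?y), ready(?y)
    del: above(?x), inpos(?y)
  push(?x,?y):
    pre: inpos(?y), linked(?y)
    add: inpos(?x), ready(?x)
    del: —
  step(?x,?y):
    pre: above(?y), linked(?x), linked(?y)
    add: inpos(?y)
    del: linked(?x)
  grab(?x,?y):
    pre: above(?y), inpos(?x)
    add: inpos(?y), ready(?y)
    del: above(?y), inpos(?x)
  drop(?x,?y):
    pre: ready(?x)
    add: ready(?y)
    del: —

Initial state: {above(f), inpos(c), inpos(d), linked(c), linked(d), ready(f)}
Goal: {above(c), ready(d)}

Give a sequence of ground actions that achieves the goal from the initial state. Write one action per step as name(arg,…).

1. swap(f,d)  →  {above(d), inpos(c), linked(c), linked(d), ready(d), ready(f)}
2. swap(d,c)  →  {above(c), linked(c), linked(d), ready(c), ready(d), ready(f)}

swap(f,d); swap(d,c)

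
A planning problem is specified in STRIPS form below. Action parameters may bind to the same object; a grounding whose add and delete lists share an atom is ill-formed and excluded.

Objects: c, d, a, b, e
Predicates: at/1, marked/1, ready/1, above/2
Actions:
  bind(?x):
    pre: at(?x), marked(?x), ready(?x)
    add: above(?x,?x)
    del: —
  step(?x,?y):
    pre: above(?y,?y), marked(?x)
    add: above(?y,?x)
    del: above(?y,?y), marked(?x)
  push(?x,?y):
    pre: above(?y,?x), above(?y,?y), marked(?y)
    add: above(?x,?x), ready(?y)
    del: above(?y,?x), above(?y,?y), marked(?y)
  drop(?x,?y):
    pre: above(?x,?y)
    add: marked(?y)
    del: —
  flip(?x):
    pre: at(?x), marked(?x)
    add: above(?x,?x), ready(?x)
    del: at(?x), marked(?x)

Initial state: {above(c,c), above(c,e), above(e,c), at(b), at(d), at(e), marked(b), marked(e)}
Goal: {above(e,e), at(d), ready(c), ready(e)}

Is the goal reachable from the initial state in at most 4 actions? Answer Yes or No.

Yes

1. drop(c,c)  →  {above(c,c), above(c,e), above(e,c), at(b), at(d), at(e), marked(b), marked(c), marked(e)}
2. push(e,c)  →  {above(e,c), above(e,e), at(b), at(d), at(e), marked(b), marked(e), ready(c)}
3. flip(e)  →  {above(e,c), above(e,e), at(b), at(d), marked(b), ready(c), ready(e)}
optimal plan length = 3; 3 ≤ 4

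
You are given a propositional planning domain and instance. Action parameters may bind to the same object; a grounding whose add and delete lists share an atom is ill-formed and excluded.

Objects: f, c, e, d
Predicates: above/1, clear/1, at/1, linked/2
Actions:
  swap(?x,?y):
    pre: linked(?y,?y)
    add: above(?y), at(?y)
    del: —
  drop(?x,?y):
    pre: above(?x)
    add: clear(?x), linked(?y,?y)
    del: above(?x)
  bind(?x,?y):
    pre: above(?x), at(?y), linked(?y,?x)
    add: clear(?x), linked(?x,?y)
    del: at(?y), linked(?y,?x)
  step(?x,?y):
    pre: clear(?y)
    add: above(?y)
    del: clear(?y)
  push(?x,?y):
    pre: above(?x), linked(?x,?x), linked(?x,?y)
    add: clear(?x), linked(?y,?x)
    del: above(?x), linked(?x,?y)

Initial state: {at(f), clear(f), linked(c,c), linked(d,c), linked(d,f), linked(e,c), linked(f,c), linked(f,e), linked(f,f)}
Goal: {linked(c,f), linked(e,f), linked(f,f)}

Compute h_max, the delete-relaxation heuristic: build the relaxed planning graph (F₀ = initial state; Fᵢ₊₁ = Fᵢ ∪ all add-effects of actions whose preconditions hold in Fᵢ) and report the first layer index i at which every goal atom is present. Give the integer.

F0 = init (9 atoms)
F1 = F0 ∪ {above(c), above(f), at(c)}  (12 atoms)
F2 = F1 ∪ {clear(c), linked(c,f), linked(d,d), linked(e,e), linked(e,f)}  (17 atoms)
goal ⊆ F2  ⇒  h_max = 2

2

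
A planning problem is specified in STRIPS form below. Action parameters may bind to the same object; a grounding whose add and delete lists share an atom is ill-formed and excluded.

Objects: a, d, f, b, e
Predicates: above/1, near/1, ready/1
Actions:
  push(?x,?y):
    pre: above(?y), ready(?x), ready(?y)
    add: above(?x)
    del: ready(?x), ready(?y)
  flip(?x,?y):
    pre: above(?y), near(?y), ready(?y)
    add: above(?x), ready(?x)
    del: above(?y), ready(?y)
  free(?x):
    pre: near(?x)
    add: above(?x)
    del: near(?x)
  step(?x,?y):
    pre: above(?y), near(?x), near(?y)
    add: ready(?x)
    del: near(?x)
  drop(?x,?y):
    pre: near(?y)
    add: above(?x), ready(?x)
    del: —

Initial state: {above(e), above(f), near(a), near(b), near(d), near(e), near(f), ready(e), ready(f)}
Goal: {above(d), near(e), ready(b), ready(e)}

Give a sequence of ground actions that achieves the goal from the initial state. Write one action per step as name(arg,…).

1. flip(d,f)  →  {above(d), above(e), near(a), near(b), near(d), near(e), near(f), ready(d), ready(e)}
2. step(b,d)  →  {above(d), above(e), near(a), near(d), near(e), near(f), ready(b), ready(d), ready(e)}

flip(d,f); step(b,d)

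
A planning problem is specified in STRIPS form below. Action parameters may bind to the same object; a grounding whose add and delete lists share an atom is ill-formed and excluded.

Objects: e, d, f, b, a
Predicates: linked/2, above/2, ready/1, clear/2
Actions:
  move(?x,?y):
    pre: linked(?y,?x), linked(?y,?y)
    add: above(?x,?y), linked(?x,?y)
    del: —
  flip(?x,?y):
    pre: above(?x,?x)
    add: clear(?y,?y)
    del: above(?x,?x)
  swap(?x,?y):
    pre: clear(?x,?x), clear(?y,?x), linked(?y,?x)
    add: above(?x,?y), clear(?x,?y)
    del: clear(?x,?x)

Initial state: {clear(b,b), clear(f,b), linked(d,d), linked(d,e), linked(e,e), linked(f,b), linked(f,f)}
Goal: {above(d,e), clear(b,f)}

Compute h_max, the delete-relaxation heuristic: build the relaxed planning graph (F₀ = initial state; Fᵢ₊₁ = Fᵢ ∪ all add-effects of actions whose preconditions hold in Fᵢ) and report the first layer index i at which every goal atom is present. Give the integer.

F0 = init (7 atoms)
F1 = F0 ∪ {above(b,f), above(d,d), above(e,d), above(e,e), above(f,f), clear(b,f), linked(b,f), linked(e,d)}  (15 atoms)
F2 = F1 ∪ {above(d,e), clear(a,a), clear(d,d), clear(e,e), clear(f,f)}  (20 atoms)
goal ⊆ F2  ⇒  h_max = 2

2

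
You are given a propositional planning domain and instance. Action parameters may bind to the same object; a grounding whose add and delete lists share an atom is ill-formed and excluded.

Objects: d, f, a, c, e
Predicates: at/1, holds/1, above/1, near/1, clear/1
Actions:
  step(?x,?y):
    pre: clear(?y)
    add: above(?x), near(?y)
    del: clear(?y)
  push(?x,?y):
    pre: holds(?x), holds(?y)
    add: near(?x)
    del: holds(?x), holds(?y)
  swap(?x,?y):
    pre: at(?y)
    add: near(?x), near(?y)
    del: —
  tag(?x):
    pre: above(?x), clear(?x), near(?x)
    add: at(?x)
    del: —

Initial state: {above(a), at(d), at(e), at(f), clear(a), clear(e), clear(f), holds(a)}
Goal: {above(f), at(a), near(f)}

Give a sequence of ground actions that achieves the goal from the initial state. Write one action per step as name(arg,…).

1. step(f,f)  →  {above(a), above(f), at(d), at(e), at(f), clear(a), clear(e), holds(a), near(f)}
2. push(a,a)  →  {above(a), above(f), at(d), at(e), at(f), clear(a), clear(e), near(a), near(f)}
3. tag(a)  →  {above(a), above(f), at(a), at(d), at(e), at(f), clear(a), clear(e), near(a), near(f)}

step(f,f); push(a,a); tag(a)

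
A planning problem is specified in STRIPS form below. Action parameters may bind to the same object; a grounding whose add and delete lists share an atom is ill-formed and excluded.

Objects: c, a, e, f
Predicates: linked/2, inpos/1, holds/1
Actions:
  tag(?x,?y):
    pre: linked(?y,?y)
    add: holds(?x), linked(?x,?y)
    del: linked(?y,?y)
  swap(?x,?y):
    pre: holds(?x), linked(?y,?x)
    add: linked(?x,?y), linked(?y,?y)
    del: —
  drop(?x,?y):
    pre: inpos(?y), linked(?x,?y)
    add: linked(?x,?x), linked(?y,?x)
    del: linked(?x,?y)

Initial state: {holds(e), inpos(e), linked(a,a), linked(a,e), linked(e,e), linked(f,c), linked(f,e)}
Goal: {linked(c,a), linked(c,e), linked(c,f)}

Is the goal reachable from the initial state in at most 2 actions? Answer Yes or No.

No

1. tag(c,a)  →  {holds(c), holds(e), inpos(e), linked(a,e), linked(c,a), linked(e,e), linked(f,c), linked(f,e)}
2. tag(c,e)  →  {holds(c), holds(e), inpos(e), linked(a,e), linked(c,a), linked(c,e), linked(f,c), linked(f,e)}
3. swap(c,f)  →  {holds(c), holds(e), inpos(e), linked(a,e), linked(c,a), linked(c,e), linked(c,f), linked(f,c), linked(f,e), linked(f,f)}
optimal plan length = 3; 3 > 2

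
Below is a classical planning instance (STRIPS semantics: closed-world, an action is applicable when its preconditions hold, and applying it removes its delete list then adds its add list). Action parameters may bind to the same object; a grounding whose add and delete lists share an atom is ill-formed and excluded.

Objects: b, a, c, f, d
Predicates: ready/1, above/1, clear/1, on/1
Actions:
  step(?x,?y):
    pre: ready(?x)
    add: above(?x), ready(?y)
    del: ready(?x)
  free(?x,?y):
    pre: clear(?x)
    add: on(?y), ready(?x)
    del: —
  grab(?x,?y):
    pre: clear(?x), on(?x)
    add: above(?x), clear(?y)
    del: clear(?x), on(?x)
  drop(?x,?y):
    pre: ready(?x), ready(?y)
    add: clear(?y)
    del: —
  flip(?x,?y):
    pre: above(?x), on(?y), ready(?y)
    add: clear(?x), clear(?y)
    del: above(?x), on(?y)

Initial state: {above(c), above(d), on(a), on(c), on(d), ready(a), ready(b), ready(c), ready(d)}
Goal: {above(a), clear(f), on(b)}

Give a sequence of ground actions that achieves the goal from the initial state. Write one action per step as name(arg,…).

1. step(a,f)  →  {above(a), above(c), above(d), on(a), on(c), on(d), ready(b), ready(c), ready(d), ready(f)}
2. drop(b,f)  →  {above(a), above(c), above(d), clear(f), on(a), on(c), on(d), ready(b), ready(c), ready(d), ready(f)}
3. free(f,b)  →  {above(a), above(c), above(d), clear(f), on(a), on(b), on(c), on(d), ready(b), ready(c), ready(d), ready(f)}

step(a,f); drop(b,f); free(f,b)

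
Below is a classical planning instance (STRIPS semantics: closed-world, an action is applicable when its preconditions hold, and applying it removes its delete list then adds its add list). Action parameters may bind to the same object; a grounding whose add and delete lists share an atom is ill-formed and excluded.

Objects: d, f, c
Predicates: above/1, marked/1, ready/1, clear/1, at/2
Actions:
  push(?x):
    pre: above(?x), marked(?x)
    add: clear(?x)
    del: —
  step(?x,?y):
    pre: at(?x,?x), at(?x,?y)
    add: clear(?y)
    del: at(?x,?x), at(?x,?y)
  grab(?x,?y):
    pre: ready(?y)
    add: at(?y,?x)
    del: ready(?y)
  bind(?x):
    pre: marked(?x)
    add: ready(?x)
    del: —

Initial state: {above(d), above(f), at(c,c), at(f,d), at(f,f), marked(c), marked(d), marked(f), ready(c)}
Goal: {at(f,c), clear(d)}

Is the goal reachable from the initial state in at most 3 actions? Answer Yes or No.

1. push(d)  →  {above(d), above(f), at(c,c), at(f,d), at(f,f), clear(d), marked(c), marked(d), marked(f), ready(c)}
2. bind(f)  →  {above(d), above(f), at(c,c), at(f,d), at(f,f), clear(d), marked(c), marked(d), marked(f), ready(c), ready(f)}
3. grab(c,f)  →  {above(d), above(f), at(c,c), at(f,c), at(f,d), at(f,f), clear(d), marked(c), marked(d), marked(f), ready(c)}
optimal plan length = 3; 3 ≤ 3

Yes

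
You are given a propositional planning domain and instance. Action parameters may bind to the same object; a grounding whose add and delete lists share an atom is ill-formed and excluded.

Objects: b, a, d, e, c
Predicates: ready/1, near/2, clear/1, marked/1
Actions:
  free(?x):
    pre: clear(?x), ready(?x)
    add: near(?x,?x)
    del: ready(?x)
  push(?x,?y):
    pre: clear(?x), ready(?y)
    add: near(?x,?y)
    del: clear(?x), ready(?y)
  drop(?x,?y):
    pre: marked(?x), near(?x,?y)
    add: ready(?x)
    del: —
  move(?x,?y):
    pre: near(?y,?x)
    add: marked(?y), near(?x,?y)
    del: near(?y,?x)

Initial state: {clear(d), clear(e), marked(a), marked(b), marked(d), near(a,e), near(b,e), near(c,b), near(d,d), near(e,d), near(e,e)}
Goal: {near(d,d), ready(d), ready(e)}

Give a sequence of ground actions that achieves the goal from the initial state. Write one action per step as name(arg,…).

drop(d,d); move(d,e); drop(e,e)

1. drop(d,d)  →  {clear(d), clear(e), marked(a), marked(b), marked(d), near(a,e), near(b,e), near(c,b), near(d,d), near(e,d), near(e,e), ready(d)}
2. move(d,e)  →  {clear(d), clear(e), marked(a), marked(b), marked(d), marked(e), near(a,e), near(b,e), near(c,b), near(d,d), near(d,e), near(e,e), ready(d)}
3. drop(e,e)  →  {clear(d), clear(e), marked(a), marked(b), marked(d), marked(e), near(a,e), near(b,e), near(c,b), near(d,d), near(d,e), near(e,e), ready(d), ready(e)}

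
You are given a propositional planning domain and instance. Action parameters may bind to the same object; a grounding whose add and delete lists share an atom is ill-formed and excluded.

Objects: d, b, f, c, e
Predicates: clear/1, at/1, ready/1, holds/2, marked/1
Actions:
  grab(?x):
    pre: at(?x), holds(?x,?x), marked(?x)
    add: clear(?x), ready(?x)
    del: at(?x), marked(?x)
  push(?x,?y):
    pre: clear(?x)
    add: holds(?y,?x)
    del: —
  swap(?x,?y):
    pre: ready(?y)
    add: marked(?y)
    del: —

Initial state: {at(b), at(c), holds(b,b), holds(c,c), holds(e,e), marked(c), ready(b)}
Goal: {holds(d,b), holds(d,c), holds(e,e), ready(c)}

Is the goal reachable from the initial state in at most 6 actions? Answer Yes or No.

Yes

1. grab(c)  →  {at(b), clear(c), holds(b,b), holds(c,c), holds(e,e), ready(b), ready(c)}
2. push(c,d)  →  {at(b), clear(c), holds(b,b), holds(c,c), holds(d,c), holds(e,e), ready(b), ready(c)}
3. swap(d,b)  →  {at(b), clear(c), holds(b,b), holds(c,c), holds(d,c), holds(e,e), marked(b), ready(b), ready(c)}
4. grab(b)  →  {clear(b), clear(c), holds(b,b), holds(c,c), holds(d,c), holds(e,e), ready(b), ready(c)}
5. push(b,d)  →  {clear(b), clear(c), holds(b,b), holds(c,c), holds(d,b), holds(d,c), holds(e,e), ready(b), ready(c)}
optimal plan length = 5; 5 ≤ 6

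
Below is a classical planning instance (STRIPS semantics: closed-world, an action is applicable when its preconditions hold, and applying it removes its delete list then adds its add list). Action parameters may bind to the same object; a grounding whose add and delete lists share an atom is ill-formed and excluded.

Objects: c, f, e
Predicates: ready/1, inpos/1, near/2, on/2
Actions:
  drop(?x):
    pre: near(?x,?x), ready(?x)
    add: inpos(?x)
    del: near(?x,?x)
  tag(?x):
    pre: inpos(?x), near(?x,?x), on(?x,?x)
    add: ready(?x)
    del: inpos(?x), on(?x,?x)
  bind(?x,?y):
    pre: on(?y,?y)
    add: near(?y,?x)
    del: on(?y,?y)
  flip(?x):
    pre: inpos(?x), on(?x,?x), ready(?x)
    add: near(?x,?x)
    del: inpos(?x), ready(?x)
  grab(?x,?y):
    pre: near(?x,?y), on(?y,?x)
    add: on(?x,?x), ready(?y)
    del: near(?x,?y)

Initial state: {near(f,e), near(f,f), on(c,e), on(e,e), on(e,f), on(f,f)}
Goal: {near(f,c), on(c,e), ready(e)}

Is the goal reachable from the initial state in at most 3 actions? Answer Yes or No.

1. bind(c,f)  →  {near(f,c), near(f,e), near(f,f), on(c,e), on(e,e), on(e,f)}
2. grab(f,e)  →  {near(f,c), near(f,f), on(c,e), on(e,e), on(e,f), on(f,f), ready(e)}
optimal plan length = 2; 2 ≤ 3

Yes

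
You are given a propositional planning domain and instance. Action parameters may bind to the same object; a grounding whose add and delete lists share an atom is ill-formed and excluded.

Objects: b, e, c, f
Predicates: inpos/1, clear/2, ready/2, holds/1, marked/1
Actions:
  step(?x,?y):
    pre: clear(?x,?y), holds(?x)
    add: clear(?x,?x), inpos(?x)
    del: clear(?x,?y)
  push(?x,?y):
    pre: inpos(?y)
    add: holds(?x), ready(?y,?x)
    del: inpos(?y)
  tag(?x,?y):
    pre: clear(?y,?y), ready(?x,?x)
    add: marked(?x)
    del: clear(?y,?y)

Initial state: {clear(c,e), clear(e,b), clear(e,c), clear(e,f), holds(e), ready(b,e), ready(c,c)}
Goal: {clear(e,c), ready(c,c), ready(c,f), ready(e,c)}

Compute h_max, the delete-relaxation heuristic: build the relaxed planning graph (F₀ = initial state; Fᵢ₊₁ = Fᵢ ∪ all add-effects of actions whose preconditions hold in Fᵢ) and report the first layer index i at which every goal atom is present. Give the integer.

F0 = init (7 atoms)
F1 = F0 ∪ {clear(e,e), inpos(e)}  (9 atoms)
F2 = F1 ∪ {holds(b), holds(c), holds(f), marked(c), ready(e,b), ready(e,c), ready(e,e), ready(e,f)}  (17 atoms)
F3 = F2 ∪ {clear(c,c), inpos(c), marked(e)}  (20 atoms)
F4 = F3 ∪ {ready(c,b), ready(c,e), ready(c,f)}  (23 atoms)
goal ⊆ F4  ⇒  h_max = 4

4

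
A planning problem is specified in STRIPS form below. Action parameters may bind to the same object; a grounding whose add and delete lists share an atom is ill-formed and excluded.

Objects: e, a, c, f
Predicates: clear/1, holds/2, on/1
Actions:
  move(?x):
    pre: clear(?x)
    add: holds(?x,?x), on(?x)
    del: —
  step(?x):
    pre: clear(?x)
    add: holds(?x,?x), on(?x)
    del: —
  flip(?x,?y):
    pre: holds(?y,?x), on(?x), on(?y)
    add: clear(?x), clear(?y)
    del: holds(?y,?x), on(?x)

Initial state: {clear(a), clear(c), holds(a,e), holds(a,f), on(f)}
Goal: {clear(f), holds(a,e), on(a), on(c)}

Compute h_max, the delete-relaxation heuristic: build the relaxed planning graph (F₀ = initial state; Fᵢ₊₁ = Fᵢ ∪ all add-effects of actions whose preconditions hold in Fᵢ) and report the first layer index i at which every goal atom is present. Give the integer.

F0 = init (5 atoms)
F1 = F0 ∪ {holds(a,a), holds(c,c), on(a), on(c)}  (9 atoms)
F2 = F1 ∪ {clear(f)}  (10 atoms)
goal ⊆ F2  ⇒  h_max = 2

2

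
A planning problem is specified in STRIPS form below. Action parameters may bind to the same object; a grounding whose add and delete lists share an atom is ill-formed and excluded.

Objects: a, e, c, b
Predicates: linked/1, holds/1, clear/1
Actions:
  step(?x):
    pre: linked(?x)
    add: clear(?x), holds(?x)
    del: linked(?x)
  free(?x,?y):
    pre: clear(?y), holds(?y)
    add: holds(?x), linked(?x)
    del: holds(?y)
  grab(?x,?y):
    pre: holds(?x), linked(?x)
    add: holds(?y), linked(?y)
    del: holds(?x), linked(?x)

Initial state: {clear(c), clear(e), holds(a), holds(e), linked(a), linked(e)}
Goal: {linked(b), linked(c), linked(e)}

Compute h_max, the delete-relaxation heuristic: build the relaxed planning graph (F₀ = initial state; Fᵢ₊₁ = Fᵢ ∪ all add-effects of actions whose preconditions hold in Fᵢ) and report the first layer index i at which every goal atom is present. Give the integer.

1

F0 = init (6 atoms)
F1 = F0 ∪ {clear(a), holds(b), holds(c), linked(b), linked(c)}  (11 atoms)
goal ⊆ F1  ⇒  h_max = 1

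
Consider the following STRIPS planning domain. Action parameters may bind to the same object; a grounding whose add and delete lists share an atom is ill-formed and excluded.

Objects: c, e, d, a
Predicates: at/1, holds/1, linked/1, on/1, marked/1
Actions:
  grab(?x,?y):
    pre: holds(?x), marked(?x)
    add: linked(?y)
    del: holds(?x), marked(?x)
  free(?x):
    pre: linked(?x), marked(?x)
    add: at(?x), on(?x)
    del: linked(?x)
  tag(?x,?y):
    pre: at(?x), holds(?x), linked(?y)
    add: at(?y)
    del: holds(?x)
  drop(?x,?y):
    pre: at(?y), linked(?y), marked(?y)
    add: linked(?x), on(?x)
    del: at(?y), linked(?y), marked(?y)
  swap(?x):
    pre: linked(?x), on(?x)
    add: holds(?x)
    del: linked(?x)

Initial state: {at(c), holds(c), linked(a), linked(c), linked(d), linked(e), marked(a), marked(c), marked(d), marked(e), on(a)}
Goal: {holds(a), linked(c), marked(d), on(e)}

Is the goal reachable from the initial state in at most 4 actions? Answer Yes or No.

1. free(e)  →  {at(c), at(e), holds(c), linked(a), linked(c), linked(d), marked(a), marked(c), marked(d), marked(e), on(a), on(e)}
2. swap(a)  →  {at(c), at(e), holds(a), holds(c), linked(c), linked(d), marked(a), marked(c), marked(d), marked(e), on(a), on(e)}
optimal plan length = 2; 2 ≤ 4

Yes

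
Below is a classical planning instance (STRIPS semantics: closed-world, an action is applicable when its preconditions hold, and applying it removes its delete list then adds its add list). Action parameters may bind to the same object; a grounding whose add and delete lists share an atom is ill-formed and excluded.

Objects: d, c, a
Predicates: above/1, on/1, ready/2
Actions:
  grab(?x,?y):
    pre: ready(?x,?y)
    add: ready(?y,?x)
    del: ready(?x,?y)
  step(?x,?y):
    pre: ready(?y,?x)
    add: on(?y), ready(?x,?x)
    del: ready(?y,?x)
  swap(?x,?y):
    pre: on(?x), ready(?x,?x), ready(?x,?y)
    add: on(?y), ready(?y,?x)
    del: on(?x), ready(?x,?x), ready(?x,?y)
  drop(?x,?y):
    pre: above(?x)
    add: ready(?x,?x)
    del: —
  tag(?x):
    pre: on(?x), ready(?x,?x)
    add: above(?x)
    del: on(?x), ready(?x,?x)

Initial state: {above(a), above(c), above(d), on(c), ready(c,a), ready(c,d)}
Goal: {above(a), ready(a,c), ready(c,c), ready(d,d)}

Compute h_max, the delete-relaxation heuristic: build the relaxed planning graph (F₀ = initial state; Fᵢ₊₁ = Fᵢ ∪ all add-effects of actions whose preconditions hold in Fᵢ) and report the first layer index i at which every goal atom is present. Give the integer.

F0 = init (6 atoms)
F1 = F0 ∪ {ready(a,a), ready(a,c), ready(c,c), ready(d,c), ready(d,d)}  (11 atoms)
goal ⊆ F1  ⇒  h_max = 1

1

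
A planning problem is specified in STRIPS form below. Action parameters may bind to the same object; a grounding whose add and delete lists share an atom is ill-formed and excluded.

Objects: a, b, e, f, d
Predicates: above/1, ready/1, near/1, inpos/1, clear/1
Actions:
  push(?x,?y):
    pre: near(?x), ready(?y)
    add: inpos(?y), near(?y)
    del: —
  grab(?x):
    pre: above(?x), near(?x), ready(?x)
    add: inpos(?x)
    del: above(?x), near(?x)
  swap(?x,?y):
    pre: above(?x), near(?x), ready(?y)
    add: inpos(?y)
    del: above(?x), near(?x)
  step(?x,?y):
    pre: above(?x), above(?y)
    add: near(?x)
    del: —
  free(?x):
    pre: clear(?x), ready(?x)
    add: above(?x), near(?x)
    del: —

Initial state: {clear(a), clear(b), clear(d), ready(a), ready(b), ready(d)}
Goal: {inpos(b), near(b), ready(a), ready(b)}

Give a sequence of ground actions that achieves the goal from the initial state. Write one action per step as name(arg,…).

free(a); push(a,b)

1. free(a)  →  {above(a), clear(a), clear(b), clear(d), near(a), ready(a), ready(b), ready(d)}
2. push(a,b)  →  {above(a), clear(a), clear(b), clear(d), inpos(b), near(a), near(b), ready(a), ready(b), ready(d)}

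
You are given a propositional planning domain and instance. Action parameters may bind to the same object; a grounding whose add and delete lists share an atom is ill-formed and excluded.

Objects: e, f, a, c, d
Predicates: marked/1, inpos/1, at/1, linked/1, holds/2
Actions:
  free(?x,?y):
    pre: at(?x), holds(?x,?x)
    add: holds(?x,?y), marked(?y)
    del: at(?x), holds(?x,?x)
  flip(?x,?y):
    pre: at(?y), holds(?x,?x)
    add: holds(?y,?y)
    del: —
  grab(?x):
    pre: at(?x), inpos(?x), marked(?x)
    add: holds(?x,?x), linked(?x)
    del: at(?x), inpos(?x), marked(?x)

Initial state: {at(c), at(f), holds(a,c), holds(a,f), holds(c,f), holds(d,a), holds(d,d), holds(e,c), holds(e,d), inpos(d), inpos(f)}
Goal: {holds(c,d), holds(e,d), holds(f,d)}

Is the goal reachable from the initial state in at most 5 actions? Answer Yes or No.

1. flip(d,f)  →  {at(c), at(f), holds(a,c), holds(a,f), holds(c,f), holds(d,a), holds(d,d), holds(e,c), holds(e,d), holds(f,f), inpos(d), inpos(f)}
2. free(f,d)  →  {at(c), holds(a,c), holds(a,f), holds(c,f), holds(d,a), holds(d,d), holds(e,c), holds(e,d), holds(f,d), inpos(d), inpos(f), marked(d)}
3. flip(d,c)  →  {at(c), holds(a,c), holds(a,f), holds(c,c), holds(c,f), holds(d,a), holds(d,d), holds(e,c), holds(e,d), holds(f,d), inpos(d), inpos(f), marked(d)}
4. free(c,d)  →  {holds(a,c), holds(a,f), holds(c,d), holds(c,f), holds(d,a), holds(d,d), holds(e,c), holds(e,d), holds(f,d), inpos(d), inpos(f), marked(d)}
optimal plan length = 4; 4 ≤ 5

Yes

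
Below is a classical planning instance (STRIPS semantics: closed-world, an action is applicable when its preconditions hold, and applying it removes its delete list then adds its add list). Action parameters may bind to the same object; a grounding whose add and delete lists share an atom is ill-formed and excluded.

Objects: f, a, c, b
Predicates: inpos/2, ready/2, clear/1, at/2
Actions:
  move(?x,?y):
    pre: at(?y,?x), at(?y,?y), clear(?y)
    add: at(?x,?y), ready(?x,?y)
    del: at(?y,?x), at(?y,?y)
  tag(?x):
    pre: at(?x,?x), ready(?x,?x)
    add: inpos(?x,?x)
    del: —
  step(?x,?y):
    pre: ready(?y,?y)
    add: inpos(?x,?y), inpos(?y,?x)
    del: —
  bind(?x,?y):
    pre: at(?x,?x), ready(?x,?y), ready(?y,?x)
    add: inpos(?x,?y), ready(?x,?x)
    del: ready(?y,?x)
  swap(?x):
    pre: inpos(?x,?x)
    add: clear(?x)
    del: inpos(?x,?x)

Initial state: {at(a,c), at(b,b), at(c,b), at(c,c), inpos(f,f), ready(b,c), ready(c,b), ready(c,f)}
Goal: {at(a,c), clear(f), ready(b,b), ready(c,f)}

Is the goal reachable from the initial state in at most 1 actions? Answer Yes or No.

1. bind(b,c)  →  {at(a,c), at(b,b), at(c,b), at(c,c), inpos(b,c), inpos(f,f), ready(b,b), ready(b,c), ready(c,f)}
2. swap(f)  →  {at(a,c), at(b,b), at(c,b), at(c,c), clear(f), inpos(b,c), ready(b,b), ready(b,c), ready(c,f)}
optimal plan length = 2; 2 > 1

No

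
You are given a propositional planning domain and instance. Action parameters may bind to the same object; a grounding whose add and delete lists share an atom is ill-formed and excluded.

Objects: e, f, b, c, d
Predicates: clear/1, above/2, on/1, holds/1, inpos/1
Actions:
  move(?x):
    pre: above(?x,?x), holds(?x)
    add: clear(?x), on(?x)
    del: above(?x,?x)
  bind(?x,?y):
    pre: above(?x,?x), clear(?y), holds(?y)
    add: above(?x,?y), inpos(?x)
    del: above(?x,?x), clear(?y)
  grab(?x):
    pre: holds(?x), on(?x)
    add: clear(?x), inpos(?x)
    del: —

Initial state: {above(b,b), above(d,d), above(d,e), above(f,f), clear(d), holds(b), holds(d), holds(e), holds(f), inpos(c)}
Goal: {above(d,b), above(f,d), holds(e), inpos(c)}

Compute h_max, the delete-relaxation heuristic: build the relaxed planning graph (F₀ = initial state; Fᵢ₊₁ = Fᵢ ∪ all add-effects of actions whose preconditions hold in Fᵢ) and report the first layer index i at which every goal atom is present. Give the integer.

F0 = init (10 atoms)
F1 = F0 ∪ {above(b,d), above(f,d), clear(b), clear(f), inpos(b), inpos(f), on(b), on(d), on(f)}  (19 atoms)
F2 = F1 ∪ {above(b,f), above(d,b), above(d,f), above(f,b), inpos(d)}  (24 atoms)
goal ⊆ F2  ⇒  h_max = 2

2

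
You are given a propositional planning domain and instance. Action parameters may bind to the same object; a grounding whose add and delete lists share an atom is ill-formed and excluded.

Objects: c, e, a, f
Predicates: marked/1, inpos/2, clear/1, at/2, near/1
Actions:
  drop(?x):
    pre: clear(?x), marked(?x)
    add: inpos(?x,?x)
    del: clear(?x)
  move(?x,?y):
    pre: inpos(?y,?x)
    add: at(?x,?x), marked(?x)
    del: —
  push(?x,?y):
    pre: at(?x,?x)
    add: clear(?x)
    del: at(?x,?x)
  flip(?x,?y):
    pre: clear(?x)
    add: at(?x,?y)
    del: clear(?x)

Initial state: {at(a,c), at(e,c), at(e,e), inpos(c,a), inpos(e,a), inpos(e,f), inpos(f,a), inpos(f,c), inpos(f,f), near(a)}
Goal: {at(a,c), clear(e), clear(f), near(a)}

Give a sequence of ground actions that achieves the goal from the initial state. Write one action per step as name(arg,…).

move(f,e); push(e,c); push(f,c)

1. move(f,e)  →  {at(a,c), at(e,c), at(e,e), at(f,f), inpos(c,a), inpos(e,a), inpos(e,f), inpos(f,a), inpos(f,c), inpos(f,f), marked(f), near(a)}
2. push(e,c)  →  {at(a,c), at(e,c), at(f,f), clear(e), inpos(c,a), inpos(e,a), inpos(e,f), inpos(f,a), inpos(f,c), inpos(f,f), marked(f), near(a)}
3. push(f,c)  →  {at(a,c), at(e,c), clear(e), clear(f), inpos(c,a), inpos(e,a), inpos(e,f), inpos(f,a), inpos(f,c), inpos(f,f), marked(f), near(a)}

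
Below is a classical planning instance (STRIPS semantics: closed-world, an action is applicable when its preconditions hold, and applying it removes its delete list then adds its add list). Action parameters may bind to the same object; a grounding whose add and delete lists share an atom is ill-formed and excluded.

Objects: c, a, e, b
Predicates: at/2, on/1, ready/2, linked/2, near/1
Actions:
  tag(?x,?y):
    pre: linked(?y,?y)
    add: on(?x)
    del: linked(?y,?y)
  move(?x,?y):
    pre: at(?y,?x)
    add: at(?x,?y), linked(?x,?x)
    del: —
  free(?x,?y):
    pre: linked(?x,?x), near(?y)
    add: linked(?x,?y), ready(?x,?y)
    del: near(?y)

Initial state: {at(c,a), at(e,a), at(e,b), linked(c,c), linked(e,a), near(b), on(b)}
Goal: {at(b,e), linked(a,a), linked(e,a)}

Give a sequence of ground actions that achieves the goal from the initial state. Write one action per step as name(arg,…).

move(a,c); move(b,e)

1. move(a,c)  →  {at(a,c), at(c,a), at(e,a), at(e,b), linked(a,a), linked(c,c), linked(e,a), near(b), on(b)}
2. move(b,e)  →  {at(a,c), at(b,e), at(c,a), at(e,a), at(e,b), linked(a,a), linked(b,b), linked(c,c), linked(e,a), near(b), on(b)}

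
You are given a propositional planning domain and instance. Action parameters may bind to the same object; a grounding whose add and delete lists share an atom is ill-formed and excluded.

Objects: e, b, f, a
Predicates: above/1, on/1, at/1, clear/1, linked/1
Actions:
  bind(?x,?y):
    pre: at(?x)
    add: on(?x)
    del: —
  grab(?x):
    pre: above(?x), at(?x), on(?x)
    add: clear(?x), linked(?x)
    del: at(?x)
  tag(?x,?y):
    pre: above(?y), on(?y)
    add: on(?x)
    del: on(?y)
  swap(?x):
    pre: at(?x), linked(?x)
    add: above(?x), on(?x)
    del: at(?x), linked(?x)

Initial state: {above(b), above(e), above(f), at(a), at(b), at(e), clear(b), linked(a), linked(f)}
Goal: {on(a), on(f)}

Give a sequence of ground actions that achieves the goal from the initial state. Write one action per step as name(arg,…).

bind(e,e); bind(a,e); tag(f,e)

1. bind(e,e)  →  {above(b), above(e), above(f), at(a), at(b), at(e), clear(b), linked(a), linked(f), on(e)}
2. bind(a,e)  →  {above(b), above(e), above(f), at(a), at(b), at(e), clear(b), linked(a), linked(f), on(a), on(e)}
3. tag(f,e)  →  {above(b), above(e), above(f), at(a), at(b), at(e), clear(b), linked(a), linked(f), on(a), on(f)}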